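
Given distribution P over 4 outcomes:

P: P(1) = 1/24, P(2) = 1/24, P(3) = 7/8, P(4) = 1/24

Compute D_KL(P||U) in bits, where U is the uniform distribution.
1.2583 bits

U(i) = 1/4 for all i

D_KL(P||U) = Σ P(x) log₂(P(x) / (1/4))
           = Σ P(x) log₂(P(x)) + log₂(4)
           = log₂(4) - H(P)

H(P) = -Σ P(x) log₂(P(x)):
  -P(1)·log₂(P(1)) = -(1/24)·log₂(1/24) = 0.19104
  -P(2)·log₂(P(2)) = -(1/24)·log₂(1/24) = 0.19104
  -P(3)·log₂(P(3)) = -(7/8)·log₂(7/8) = 0.16856
  -P(4)·log₂(P(4)) = -(1/24)·log₂(1/24) = 0.19104
H(P) = 0.19104 + 0.19104 + 0.16856 + 0.19104 = 0.74168 bits

log₂(4) = 2.00000 bits

D_KL(P||U) = 2.00000 - 0.74168 = 1.25832 ≈ 1.2583 bits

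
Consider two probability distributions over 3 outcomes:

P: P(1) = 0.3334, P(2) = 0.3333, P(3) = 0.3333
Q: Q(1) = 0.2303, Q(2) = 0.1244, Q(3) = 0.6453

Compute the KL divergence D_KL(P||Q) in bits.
0.3342 bits

D_KL(P||Q) = Σ P(x) log₂(P(x)/Q(x))

Computing term by term:
  P(1)·log₂(P(1)/Q(1)) = 0.3334·log₂(0.3334/0.2303) = 0.17795
  P(2)·log₂(P(2)/Q(2)) = 0.3333·log₂(0.3333/0.1244) = 0.47390
  P(3)·log₂(P(3)/Q(3)) = 0.3333·log₂(0.3333/0.6453) = -0.31768

D_KL(P||Q) = 0.17795 + 0.47390 - 0.31768 = 0.33417 ≈ 0.3342 bits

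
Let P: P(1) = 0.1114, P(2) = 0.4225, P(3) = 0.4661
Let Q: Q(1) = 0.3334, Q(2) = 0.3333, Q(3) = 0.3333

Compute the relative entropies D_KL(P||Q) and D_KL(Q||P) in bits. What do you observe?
D_KL(P||Q) = 0.1939 bits, D_KL(Q||P) = 0.2520 bits. The two directions give different values (D_KL(Q||P) exceeds D_KL(P||Q) by 0.0581 bits): KL divergence is asymmetric.

D_KL(P||Q) = Σ P(x) log₂(P(x)/Q(x))

Computing term by term:
  P(1)·log₂(P(1)/Q(1)) = 0.1114·log₂(0.1114/0.3334) = -0.17618
  P(2)·log₂(P(2)/Q(2)) = 0.4225·log₂(0.4225/0.3333) = 0.14455
  P(3)·log₂(P(3)/Q(3)) = 0.4661·log₂(0.4661/0.3333) = 0.22551

D_KL(P||Q) = -0.17618 + 0.14455 + 0.22551 = 0.19388 ≈ 0.1939 bits

D_KL(Q||P) = Σ Q(x) log₂(Q(x)/P(x))

Computing term by term:
  Q(1)·log₂(Q(1)/P(1)) = 0.3334·log₂(0.3334/0.1114) = 0.52727
  Q(2)·log₂(Q(2)/P(2)) = 0.3333·log₂(0.3333/0.4225) = -0.11403
  Q(3)·log₂(Q(3)/P(3)) = 0.3333·log₂(0.3333/0.4661) = -0.16126

D_KL(Q||P) = 0.52727 - 0.11403 - 0.16126 = 0.25198 ≈ 0.2520 bits

These are NOT equal (difference: 0.0581 bits). KL divergence is asymmetric: D_KL(P||Q) ≠ D_KL(Q||P) in general.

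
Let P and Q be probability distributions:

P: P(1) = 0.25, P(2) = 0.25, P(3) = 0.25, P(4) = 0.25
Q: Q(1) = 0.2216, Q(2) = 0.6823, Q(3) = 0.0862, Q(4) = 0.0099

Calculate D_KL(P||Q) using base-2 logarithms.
1.2300 bits

D_KL(P||Q) = Σ P(x) log₂(P(x)/Q(x))

Computing term by term:
  P(1)·log₂(P(1)/Q(1)) = 0.25·log₂(0.25/0.2216) = 0.04349
  P(2)·log₂(P(2)/Q(2)) = 0.25·log₂(0.25/0.6823) = -0.36212
  P(3)·log₂(P(3)/Q(3)) = 0.25·log₂(0.25/0.0862) = 0.38404
  P(4)·log₂(P(4)/Q(4)) = 0.25·log₂(0.25/0.0099) = 1.16459

D_KL(P||Q) = 0.04349 - 0.36212 + 0.38404 + 1.16459 = 1.23000 ≈ 1.2300 bits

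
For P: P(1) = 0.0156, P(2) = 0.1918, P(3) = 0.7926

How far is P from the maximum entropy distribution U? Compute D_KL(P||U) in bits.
0.7686 bits

U(i) = 1/3 for all i

D_KL(P||U) = Σ P(x) log₂(P(x) / (1/3))
           = Σ P(x) log₂(P(x)) + log₂(3)
           = log₂(3) - H(P)

H(P) = -Σ P(x) log₂(P(x)):
  -P(1)·log₂(P(1)) = -(0.0156)·log₂(0.0156) = 0.09364
  -P(2)·log₂(P(2)) = -(0.1918)·log₂(0.1918) = 0.45693
  -P(3)·log₂(P(3)) = -(0.7926)·log₂(0.7926) = 0.26579
H(P) = 0.09364 + 0.45693 + 0.26579 = 0.81636 bits

log₂(3) = 1.58496 bits

D_KL(P||U) = 1.58496 - 0.81636 = 0.76860 ≈ 0.7686 bits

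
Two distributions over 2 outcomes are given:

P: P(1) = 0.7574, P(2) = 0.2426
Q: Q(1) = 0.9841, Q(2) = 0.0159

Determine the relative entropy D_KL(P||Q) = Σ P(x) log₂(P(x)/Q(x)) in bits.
0.6677 bits

D_KL(P||Q) = Σ P(x) log₂(P(x)/Q(x))

Computing term by term:
  P(1)·log₂(P(1)/Q(1)) = 0.7574·log₂(0.7574/0.9841) = -0.28611
  P(2)·log₂(P(2)/Q(2)) = 0.2426·log₂(0.2426/0.0159) = 0.95378

D_KL(P||Q) = -0.28611 + 0.95378 = 0.66767 ≈ 0.6677 bits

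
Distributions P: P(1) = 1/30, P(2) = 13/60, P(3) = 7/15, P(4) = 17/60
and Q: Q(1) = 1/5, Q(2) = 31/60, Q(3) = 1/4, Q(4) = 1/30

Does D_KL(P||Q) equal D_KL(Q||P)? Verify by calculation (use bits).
D_KL(P||Q) = 0.9372 bits, D_KL(Q||P) = 0.8367 bits. No — D_KL(P||Q) ≠ D_KL(Q||P) for this pair.

D_KL(P||Q) = Σ P(x) log₂(P(x)/Q(x))

Computing term by term:
  P(1)·log₂(P(1)/Q(1)) = (1/30)·log₂((1/30)/(1/5)) = -0.08617
  P(2)·log₂(P(2)/Q(2)) = (13/60)·log₂((13/60)/(31/60)) = -0.27165
  P(3)·log₂(P(3)/Q(3)) = (7/15)·log₂((7/15)/(1/4)) = 0.42022
  P(4)·log₂(P(4)/Q(4)) = (17/60)·log₂((17/60)/(1/30)) = 0.87478

D_KL(P||Q) = -0.08617 - 0.27165 + 0.42022 + 0.87478 = 0.93718 ≈ 0.9372 bits

D_KL(Q||P) = Σ Q(x) log₂(Q(x)/P(x))

Computing term by term:
  Q(1)·log₂(Q(1)/P(1)) = (1/5)·log₂((1/5)/(1/30)) = 0.51699
  Q(2)·log₂(Q(2)/P(2)) = (31/60)·log₂((31/60)/(13/60)) = 0.64777
  Q(3)·log₂(Q(3)/P(3)) = (1/4)·log₂((1/4)/(7/15)) = -0.22512
  Q(4)·log₂(Q(4)/P(4)) = (1/30)·log₂((1/30)/(17/60)) = -0.10292

D_KL(Q||P) = 0.51699 + 0.64777 - 0.22512 - 0.10292 = 0.83672 ≈ 0.8367 bits

These are NOT equal (difference: 0.1005 bits). KL divergence is asymmetric: D_KL(P||Q) ≠ D_KL(Q||P) in general.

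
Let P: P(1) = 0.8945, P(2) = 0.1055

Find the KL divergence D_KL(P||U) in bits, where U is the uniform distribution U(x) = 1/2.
0.5138 bits

U(i) = 1/2 for all i

D_KL(P||U) = Σ P(x) log₂(P(x) / (1/2))
           = Σ P(x) log₂(P(x)) + log₂(2)
           = log₂(2) - H(P)

H(P) = -Σ P(x) log₂(P(x)):
  -P(1)·log₂(P(1)) = -(0.8945)·log₂(0.8945) = 0.14388
  -P(2)·log₂(P(2)) = -(0.1055)·log₂(0.1055) = 0.34231
H(P) = 0.14388 + 0.34231 = 0.48619 bits

log₂(2) = 1.00000 bits

D_KL(P||U) = 1.00000 - 0.48619 = 0.51381 ≈ 0.5138 bits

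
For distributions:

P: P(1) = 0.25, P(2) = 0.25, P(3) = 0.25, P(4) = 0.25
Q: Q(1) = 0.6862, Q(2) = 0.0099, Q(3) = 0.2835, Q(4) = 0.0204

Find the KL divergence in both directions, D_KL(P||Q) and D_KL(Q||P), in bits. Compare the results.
D_KL(P||Q) = 1.6589 bits, D_KL(Q||P) = 0.9312 bits. D_KL(P||Q) is larger than D_KL(Q||P) by 0.7277 bits; the two directions differ.

D_KL(P||Q) = Σ P(x) log₂(P(x)/Q(x))

Computing term by term:
  P(1)·log₂(P(1)/Q(1)) = 0.25·log₂(0.25/0.6862) = -0.36418
  P(2)·log₂(P(2)/Q(2)) = 0.25·log₂(0.25/0.0099) = 1.16459
  P(3)·log₂(P(3)/Q(3)) = 0.25·log₂(0.25/0.2835) = -0.04536
  P(4)·log₂(P(4)/Q(4)) = 0.25·log₂(0.25/0.0204) = 0.90382

D_KL(P||Q) = -0.36418 + 1.16459 - 0.04536 + 0.90382 = 1.65887 ≈ 1.6589 bits

D_KL(Q||P) = Σ Q(x) log₂(Q(x)/P(x))

Computing term by term:
  Q(1)·log₂(Q(1)/P(1)) = 0.6862·log₂(0.6862/0.25) = 0.99959
  Q(2)·log₂(Q(2)/P(2)) = 0.0099·log₂(0.0099/0.25) = -0.04612
  Q(3)·log₂(Q(3)/P(3)) = 0.2835·log₂(0.2835/0.25) = 0.05143
  Q(4)·log₂(Q(4)/P(4)) = 0.0204·log₂(0.0204/0.25) = -0.07375

D_KL(Q||P) = 0.99959 - 0.04612 + 0.05143 - 0.07375 = 0.93115 ≈ 0.9312 bits

These are NOT equal (difference: 0.7277 bits). KL divergence is asymmetric: D_KL(P||Q) ≠ D_KL(Q||P) in general.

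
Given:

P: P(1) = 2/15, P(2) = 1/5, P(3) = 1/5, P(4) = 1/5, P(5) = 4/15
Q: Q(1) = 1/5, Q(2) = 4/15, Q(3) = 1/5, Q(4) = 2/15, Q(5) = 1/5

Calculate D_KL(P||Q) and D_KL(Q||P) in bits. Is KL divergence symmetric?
D_KL(P||Q) = 0.0667 bits, D_KL(Q||P) = 0.0667 bits. The two values coincide for this particular pair, but no — KL divergence is not symmetric in general.

D_KL(P||Q) = Σ P(x) log₂(P(x)/Q(x))

Computing term by term:
  P(1)·log₂(P(1)/Q(1)) = (2/15)·log₂((2/15)/(1/5)) = -0.07800
  P(2)·log₂(P(2)/Q(2)) = (1/5)·log₂((1/5)/(4/15)) = -0.08301
  P(3)·log₂(P(3)/Q(3)) = (1/5)·log₂((1/5)/(1/5)) = 0.00000
  P(4)·log₂(P(4)/Q(4)) = (1/5)·log₂((1/5)/(2/15)) = 0.11699
  P(5)·log₂(P(5)/Q(5)) = (4/15)·log₂((4/15)/(1/5)) = 0.11068

D_KL(P||Q) = -0.07800 - 0.08301 + 0.00000 + 0.11699 + 0.11068 = 0.06666 ≈ 0.0667 bits

D_KL(Q||P) = Σ Q(x) log₂(Q(x)/P(x))

Computing term by term:
  Q(1)·log₂(Q(1)/P(1)) = (1/5)·log₂((1/5)/(2/15)) = 0.11699
  Q(2)·log₂(Q(2)/P(2)) = (4/15)·log₂((4/15)/(1/5)) = 0.11068
  Q(3)·log₂(Q(3)/P(3)) = (1/5)·log₂((1/5)/(1/5)) = 0.00000
  Q(4)·log₂(Q(4)/P(4)) = (2/15)·log₂((2/15)/(1/5)) = -0.07800
  Q(5)·log₂(Q(5)/P(5)) = (1/5)·log₂((1/5)/(4/15)) = -0.08301

D_KL(Q||P) = 0.11699 + 0.11068 + 0.00000 - 0.07800 - 0.08301 = 0.06666 ≈ 0.0667 bits

These ARE equal here. Q is P with outcomes relabeled (Q(1) = P(4), Q(2) = P(5), Q(4) = P(1), Q(5) = P(2)) by a relabeling that is its own inverse, so the two sums contain exactly the same terms in a different order. This is a special case — KL divergence is not symmetric in general: D_KL(P||Q) ≠ D_KL(Q||P) for most P, Q.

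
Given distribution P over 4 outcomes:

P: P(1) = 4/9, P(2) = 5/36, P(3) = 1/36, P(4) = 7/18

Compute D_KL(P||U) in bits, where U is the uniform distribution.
0.4110 bits

U(i) = 1/4 for all i

D_KL(P||U) = Σ P(x) log₂(P(x) / (1/4))
           = Σ P(x) log₂(P(x)) + log₂(4)
           = log₂(4) - H(P)

H(P) = -Σ P(x) log₂(P(x)):
  -P(1)·log₂(P(1)) = -(4/9)·log₂(4/9) = 0.51997
  -P(2)·log₂(P(2)) = -(5/36)·log₂(5/36) = 0.39556
  -P(3)·log₂(P(3)) = -(1/36)·log₂(1/36) = 0.14361
  -P(4)·log₂(P(4)) = -(7/18)·log₂(7/18) = 0.52989
H(P) = 0.51997 + 0.39556 + 0.14361 + 0.52989 = 1.58903 bits

log₂(4) = 2.00000 bits

D_KL(P||U) = 2.00000 - 1.58903 = 0.41097 ≈ 0.4110 bits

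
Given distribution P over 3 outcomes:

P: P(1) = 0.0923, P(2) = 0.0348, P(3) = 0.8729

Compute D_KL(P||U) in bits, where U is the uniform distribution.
0.9279 bits

U(i) = 1/3 for all i

D_KL(P||U) = Σ P(x) log₂(P(x) / (1/3))
           = Σ P(x) log₂(P(x)) + log₂(3)
           = log₂(3) - H(P)

H(P) = -Σ P(x) log₂(P(x)):
  -P(1)·log₂(P(1)) = -(0.0923)·log₂(0.0923) = 0.31728
  -P(2)·log₂(P(2)) = -(0.0348)·log₂(0.0348) = 0.16860
  -P(3)·log₂(P(3)) = -(0.8729)·log₂(0.8729) = 0.17119
H(P) = 0.31728 + 0.16860 + 0.17119 = 0.65707 bits

log₂(3) = 1.58496 bits

D_KL(P||U) = 1.58496 - 0.65707 = 0.92789 ≈ 0.9279 bits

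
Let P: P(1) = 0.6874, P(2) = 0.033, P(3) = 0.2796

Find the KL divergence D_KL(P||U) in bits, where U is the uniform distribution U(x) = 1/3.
0.5368 bits

U(i) = 1/3 for all i

D_KL(P||U) = Σ P(x) log₂(P(x) / (1/3))
           = Σ P(x) log₂(P(x)) + log₂(3)
           = log₂(3) - H(P)

H(P) = -Σ P(x) log₂(P(x)):
  -P(1)·log₂(P(1)) = -(0.6874)·log₂(0.6874) = 0.37173
  -P(2)·log₂(P(2)) = -(0.033)·log₂(0.033) = 0.16241
  -P(3)·log₂(P(3)) = -(0.2796)·log₂(0.2796) = 0.51406
H(P) = 0.37173 + 0.16241 + 0.51406 = 1.04820 bits

log₂(3) = 1.58496 bits

D_KL(P||U) = 1.58496 - 1.04820 = 0.53676 ≈ 0.5368 bits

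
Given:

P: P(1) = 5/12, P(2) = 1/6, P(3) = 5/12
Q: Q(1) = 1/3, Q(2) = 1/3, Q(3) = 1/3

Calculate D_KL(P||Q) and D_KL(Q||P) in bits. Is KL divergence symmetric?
D_KL(P||Q) = 0.1016 bits, D_KL(Q||P) = 0.1187 bits. No, KL divergence is not symmetric.

D_KL(P||Q) = Σ P(x) log₂(P(x)/Q(x))

Computing term by term:
  P(1)·log₂(P(1)/Q(1)) = (5/12)·log₂((5/12)/(1/3)) = 0.13414
  P(2)·log₂(P(2)/Q(2)) = (1/6)·log₂((1/6)/(1/3)) = -0.16667
  P(3)·log₂(P(3)/Q(3)) = (5/12)·log₂((5/12)/(1/3)) = 0.13414

D_KL(P||Q) = 0.13414 - 0.16667 + 0.13414 = 0.10161 ≈ 0.1016 bits

D_KL(Q||P) = Σ Q(x) log₂(Q(x)/P(x))

Computing term by term:
  Q(1)·log₂(Q(1)/P(1)) = (1/3)·log₂((1/3)/(5/12)) = -0.10731
  Q(2)·log₂(Q(2)/P(2)) = (1/3)·log₂((1/3)/(1/6)) = 0.33333
  Q(3)·log₂(Q(3)/P(3)) = (1/3)·log₂((1/3)/(5/12)) = -0.10731

D_KL(Q||P) = -0.10731 + 0.33333 - 0.10731 = 0.11871 ≈ 0.1187 bits

These are NOT equal (difference: 0.0171 bits). KL divergence is asymmetric: D_KL(P||Q) ≠ D_KL(Q||P) in general.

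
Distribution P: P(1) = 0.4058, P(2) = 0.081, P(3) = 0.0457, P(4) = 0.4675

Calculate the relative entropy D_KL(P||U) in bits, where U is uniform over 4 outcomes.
0.4620 bits

U(i) = 1/4 for all i

D_KL(P||U) = Σ P(x) log₂(P(x) / (1/4))
           = Σ P(x) log₂(P(x)) + log₂(4)
           = log₂(4) - H(P)

H(P) = -Σ P(x) log₂(P(x)):
  -P(1)·log₂(P(1)) = -(0.4058)·log₂(0.4058) = 0.52801
  -P(2)·log₂(P(2)) = -(0.081)·log₂(0.081) = 0.29370
  -P(3)·log₂(P(3)) = -(0.0457)·log₂(0.0457) = 0.20344
  -P(4)·log₂(P(4)) = -(0.4675)·log₂(0.4675) = 0.51283
H(P) = 0.52801 + 0.29370 + 0.20344 + 0.51283 = 1.53798 bits

log₂(4) = 2.00000 bits

D_KL(P||U) = 2.00000 - 1.53798 = 0.46202 ≈ 0.4620 bits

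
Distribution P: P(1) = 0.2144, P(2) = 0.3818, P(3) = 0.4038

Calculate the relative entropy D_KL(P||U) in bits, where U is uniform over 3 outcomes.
0.0500 bits

U(i) = 1/3 for all i

D_KL(P||U) = Σ P(x) log₂(P(x) / (1/3))
           = Σ P(x) log₂(P(x)) + log₂(3)
           = log₂(3) - H(P)

H(P) = -Σ P(x) log₂(P(x)):
  -P(1)·log₂(P(1)) = -(0.2144)·log₂(0.2144) = 0.47632
  -P(2)·log₂(P(2)) = -(0.3818)·log₂(0.3818) = 0.53036
  -P(3)·log₂(P(3)) = -(0.4038)·log₂(0.4038) = 0.52829
H(P) = 0.47632 + 0.53036 + 0.52829 = 1.53497 bits

log₂(3) = 1.58496 bits

D_KL(P||U) = 1.58496 - 1.53497 = 0.04999 ≈ 0.0500 bits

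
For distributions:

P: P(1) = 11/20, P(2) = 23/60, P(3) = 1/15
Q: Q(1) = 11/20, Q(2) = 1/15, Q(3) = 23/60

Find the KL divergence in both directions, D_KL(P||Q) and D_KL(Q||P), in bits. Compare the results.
D_KL(P||Q) = 0.7991 bits, D_KL(Q||P) = 0.7991 bits. The two directions give exactly the same value for this pair.

D_KL(P||Q) = Σ P(x) log₂(P(x)/Q(x))

Computing term by term:
  P(1)·log₂(P(1)/Q(1)) = (11/20)·log₂((11/20)/(11/20)) = 0.00000
  P(2)·log₂(P(2)/Q(2)) = (23/60)·log₂((23/60)/(1/15)) = 0.96737
  P(3)·log₂(P(3)/Q(3)) = (1/15)·log₂((1/15)/(23/60)) = -0.16824

D_KL(P||Q) = 0.00000 + 0.96737 - 0.16824 = 0.79913 ≈ 0.7991 bits

D_KL(Q||P) = Σ Q(x) log₂(Q(x)/P(x))

Computing term by term:
  Q(1)·log₂(Q(1)/P(1)) = (11/20)·log₂((11/20)/(11/20)) = 0.00000
  Q(2)·log₂(Q(2)/P(2)) = (1/15)·log₂((1/15)/(23/60)) = -0.16824
  Q(3)·log₂(Q(3)/P(3)) = (23/60)·log₂((23/60)/(1/15)) = 0.96737

D_KL(Q||P) = 0.00000 - 0.16824 + 0.96737 = 0.79913 ≈ 0.7991 bits

These ARE equal here. Q is P with outcomes relabeled (Q(2) = P(3), Q(3) = P(2)) by a relabeling that is its own inverse, so the two sums contain exactly the same terms in a different order. This is a special case — KL divergence is not symmetric in general: D_KL(P||Q) ≠ D_KL(Q||P) for most P, Q.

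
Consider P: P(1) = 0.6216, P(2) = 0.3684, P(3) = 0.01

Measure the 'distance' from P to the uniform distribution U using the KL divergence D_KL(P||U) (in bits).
0.5614 bits

U(i) = 1/3 for all i

D_KL(P||U) = Σ P(x) log₂(P(x) / (1/3))
           = Σ P(x) log₂(P(x)) + log₂(3)
           = log₂(3) - H(P)

H(P) = -Σ P(x) log₂(P(x)):
  -P(1)·log₂(P(1)) = -(0.6216)·log₂(0.6216) = 0.42638
  -P(2)·log₂(P(2)) = -(0.3684)·log₂(0.3684) = 0.53074
  -P(3)·log₂(P(3)) = -(0.01)·log₂(0.01) = 0.06644
H(P) = 0.42638 + 0.53074 + 0.06644 = 1.02356 bits

log₂(3) = 1.58496 bits

D_KL(P||U) = 1.58496 - 1.02356 = 0.56140 ≈ 0.5614 bits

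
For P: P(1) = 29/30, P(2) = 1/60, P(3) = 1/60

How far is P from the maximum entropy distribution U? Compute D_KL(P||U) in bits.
1.3408 bits

U(i) = 1/3 for all i

D_KL(P||U) = Σ P(x) log₂(P(x) / (1/3))
           = Σ P(x) log₂(P(x)) + log₂(3)
           = log₂(3) - H(P)

H(P) = -Σ P(x) log₂(P(x)):
  -P(1)·log₂(P(1)) = -(29/30)·log₂(29/30) = 0.04728
  -P(2)·log₂(P(2)) = -(1/60)·log₂(1/60) = 0.09845
  -P(3)·log₂(P(3)) = -(1/60)·log₂(1/60) = 0.09845
H(P) = 0.04728 + 0.09845 + 0.09845 = 0.24418 bits

log₂(3) = 1.58496 bits

D_KL(P||U) = 1.58496 - 0.24418 = 1.34078 ≈ 1.3408 bits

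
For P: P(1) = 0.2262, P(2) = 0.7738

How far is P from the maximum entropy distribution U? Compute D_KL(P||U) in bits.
0.2287 bits

U(i) = 1/2 for all i

D_KL(P||U) = Σ P(x) log₂(P(x) / (1/2))
           = Σ P(x) log₂(P(x)) + log₂(2)
           = log₂(2) - H(P)

H(P) = -Σ P(x) log₂(P(x)):
  -P(1)·log₂(P(1)) = -(0.2262)·log₂(0.2262) = 0.48505
  -P(2)·log₂(P(2)) = -(0.7738)·log₂(0.7738) = 0.28628
H(P) = 0.48505 + 0.28628 = 0.77133 bits

log₂(2) = 1.00000 bits

D_KL(P||U) = 1.00000 - 0.77133 = 0.22867 ≈ 0.2287 bits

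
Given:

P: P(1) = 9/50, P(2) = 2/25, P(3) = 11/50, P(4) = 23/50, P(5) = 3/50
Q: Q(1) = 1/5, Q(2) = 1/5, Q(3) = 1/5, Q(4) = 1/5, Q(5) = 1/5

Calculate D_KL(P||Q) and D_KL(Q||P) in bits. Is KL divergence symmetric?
D_KL(P||Q) = 0.3457 bits, D_KL(Q||P) = 0.3744 bits. No, KL divergence is not symmetric.

D_KL(P||Q) = Σ P(x) log₂(P(x)/Q(x))

Computing term by term:
  P(1)·log₂(P(1)/Q(1)) = (9/50)·log₂((9/50)/(1/5)) = -0.02736
  P(2)·log₂(P(2)/Q(2)) = (2/25)·log₂((2/25)/(1/5)) = -0.10575
  P(3)·log₂(P(3)/Q(3)) = (11/50)·log₂((11/50)/(1/5)) = 0.03025
  P(4)·log₂(P(4)/Q(4)) = (23/50)·log₂((23/50)/(1/5)) = 0.55275
  P(5)·log₂(P(5)/Q(5)) = (3/50)·log₂((3/50)/(1/5)) = -0.10422

D_KL(P||Q) = -0.02736 - 0.10575 + 0.03025 + 0.55275 - 0.10422 = 0.34567 ≈ 0.3457 bits

D_KL(Q||P) = Σ Q(x) log₂(Q(x)/P(x))

Computing term by term:
  Q(1)·log₂(Q(1)/P(1)) = (1/5)·log₂((1/5)/(9/50)) = 0.03040
  Q(2)·log₂(Q(2)/P(2)) = (1/5)·log₂((1/5)/(2/25)) = 0.26439
  Q(3)·log₂(Q(3)/P(3)) = (1/5)·log₂((1/5)/(11/50)) = -0.02750
  Q(4)·log₂(Q(4)/P(4)) = (1/5)·log₂((1/5)/(23/50)) = -0.24033
  Q(5)·log₂(Q(5)/P(5)) = (1/5)·log₂((1/5)/(3/50)) = 0.34739

D_KL(Q||P) = 0.03040 + 0.26439 - 0.02750 - 0.24033 + 0.34739 = 0.37435 ≈ 0.3744 bits

These are NOT equal (difference: 0.0287 bits). KL divergence is asymmetric: D_KL(P||Q) ≠ D_KL(Q||P) in general.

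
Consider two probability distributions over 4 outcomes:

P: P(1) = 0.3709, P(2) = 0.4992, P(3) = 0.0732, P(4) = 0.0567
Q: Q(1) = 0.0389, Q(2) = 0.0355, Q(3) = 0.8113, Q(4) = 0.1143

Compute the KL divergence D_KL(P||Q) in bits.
2.7990 bits

D_KL(P||Q) = Σ P(x) log₂(P(x)/Q(x))

Computing term by term:
  P(1)·log₂(P(1)/Q(1)) = 0.3709·log₂(0.3709/0.0389) = 1.20661
  P(2)·log₂(P(2)/Q(2)) = 0.4992·log₂(0.4992/0.0355) = 1.90381
  P(3)·log₂(P(3)/Q(3)) = 0.0732·log₂(0.0732/0.8113) = -0.25403
  P(4)·log₂(P(4)/Q(4)) = 0.0567·log₂(0.0567/0.1143) = -0.05735

D_KL(P||Q) = 1.20661 + 1.90381 - 0.25403 - 0.05735 = 2.79904 ≈ 2.7990 bits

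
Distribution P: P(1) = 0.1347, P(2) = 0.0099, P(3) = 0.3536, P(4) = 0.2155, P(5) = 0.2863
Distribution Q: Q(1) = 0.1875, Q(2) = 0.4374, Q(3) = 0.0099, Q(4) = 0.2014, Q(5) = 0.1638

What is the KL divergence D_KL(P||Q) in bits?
1.9574 bits

D_KL(P||Q) = Σ P(x) log₂(P(x)/Q(x))

Computing term by term:
  P(1)·log₂(P(1)/Q(1)) = 0.1347·log₂(0.1347/0.1875) = -0.06427
  P(2)·log₂(P(2)/Q(2)) = 0.0099·log₂(0.0099/0.4374) = -0.05411
  P(3)·log₂(P(3)/Q(3)) = 0.3536·log₂(0.3536/0.0099) = 1.82406
  P(4)·log₂(P(4)/Q(4)) = 0.2155·log₂(0.2155/0.2014) = 0.02104
  P(5)·log₂(P(5)/Q(5)) = 0.2863·log₂(0.2863/0.1638) = 0.23064

D_KL(P||Q) = -0.06427 - 0.05411 + 1.82406 + 0.02104 + 0.23064 = 1.95736 ≈ 1.9574 bits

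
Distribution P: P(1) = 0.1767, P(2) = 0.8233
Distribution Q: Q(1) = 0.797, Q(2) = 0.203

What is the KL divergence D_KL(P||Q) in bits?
1.2790 bits

D_KL(P||Q) = Σ P(x) log₂(P(x)/Q(x))

Computing term by term:
  P(1)·log₂(P(1)/Q(1)) = 0.1767·log₂(0.1767/0.797) = -0.38402
  P(2)·log₂(P(2)/Q(2)) = 0.8233·log₂(0.8233/0.203) = 1.66302

D_KL(P||Q) = -0.38402 + 1.66302 = 1.27900 ≈ 1.2790 bits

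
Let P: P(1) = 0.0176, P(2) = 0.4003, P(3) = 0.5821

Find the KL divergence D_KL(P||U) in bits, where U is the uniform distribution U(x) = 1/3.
0.4992 bits

U(i) = 1/3 for all i

D_KL(P||U) = Σ P(x) log₂(P(x) / (1/3))
           = Σ P(x) log₂(P(x)) + log₂(3)
           = log₂(3) - H(P)

H(P) = -Σ P(x) log₂(P(x)):
  -P(1)·log₂(P(1)) = -(0.0176)·log₂(0.0176) = 0.10258
  -P(2)·log₂(P(2)) = -(0.4003)·log₂(0.4003) = 0.52873
  -P(3)·log₂(P(3)) = -(0.5821)·log₂(0.5821) = 0.45442
H(P) = 0.10258 + 0.52873 + 0.45442 = 1.08573 bits

log₂(3) = 1.58496 bits

D_KL(P||U) = 1.58496 - 1.08573 = 0.49923 ≈ 0.4992 bits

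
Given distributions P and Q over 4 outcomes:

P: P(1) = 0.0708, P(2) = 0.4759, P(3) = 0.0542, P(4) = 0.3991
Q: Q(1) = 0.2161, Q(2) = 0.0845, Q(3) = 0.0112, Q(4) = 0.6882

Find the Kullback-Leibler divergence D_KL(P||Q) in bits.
0.8823 bits

D_KL(P||Q) = Σ P(x) log₂(P(x)/Q(x))

Computing term by term:
  P(1)·log₂(P(1)/Q(1)) = 0.0708·log₂(0.0708/0.2161) = -0.11398
  P(2)·log₂(P(2)/Q(2)) = 0.4759·log₂(0.4759/0.0845) = 1.18672
  P(3)·log₂(P(3)/Q(3)) = 0.0542·log₂(0.0542/0.0112) = 0.12329
  P(4)·log₂(P(4)/Q(4)) = 0.3991·log₂(0.3991/0.6882) = -0.31372

D_KL(P||Q) = -0.11398 + 1.18672 + 0.12329 - 0.31372 = 0.88231 ≈ 0.8823 bits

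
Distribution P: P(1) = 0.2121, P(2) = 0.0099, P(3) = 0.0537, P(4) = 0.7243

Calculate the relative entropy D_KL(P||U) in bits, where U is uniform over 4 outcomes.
0.8960 bits

U(i) = 1/4 for all i

D_KL(P||U) = Σ P(x) log₂(P(x) / (1/4))
           = Σ P(x) log₂(P(x)) + log₂(4)
           = log₂(4) - H(P)

H(P) = -Σ P(x) log₂(P(x)):
  -P(1)·log₂(P(1)) = -(0.2121)·log₂(0.2121) = 0.47451
  -P(2)·log₂(P(2)) = -(0.0099)·log₂(0.0099) = 0.06592
  -P(3)·log₂(P(3)) = -(0.0537)·log₂(0.0537) = 0.22656
  -P(4)·log₂(P(4)) = -(0.7243)·log₂(0.7243) = 0.33705
H(P) = 0.47451 + 0.06592 + 0.22656 + 0.33705 = 1.10404 bits

log₂(4) = 2.00000 bits

D_KL(P||U) = 2.00000 - 1.10404 = 0.89596 ≈ 0.8960 bits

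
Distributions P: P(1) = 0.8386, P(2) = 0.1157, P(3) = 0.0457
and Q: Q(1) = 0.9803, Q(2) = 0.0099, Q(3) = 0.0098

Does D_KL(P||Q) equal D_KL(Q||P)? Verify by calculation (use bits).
D_KL(P||Q) = 0.3230 bits, D_KL(Q||P) = 0.1639 bits. No — D_KL(P||Q) ≠ D_KL(Q||P) for this pair.

D_KL(P||Q) = Σ P(x) log₂(P(x)/Q(x))

Computing term by term:
  P(1)·log₂(P(1)/Q(1)) = 0.8386·log₂(0.8386/0.9803) = -0.18889
  P(2)·log₂(P(2)/Q(2)) = 0.1157·log₂(0.1157/0.0099) = 0.41037
  P(3)·log₂(P(3)/Q(3)) = 0.0457·log₂(0.0457/0.0098) = 0.10152

D_KL(P||Q) = -0.18889 + 0.41037 + 0.10152 = 0.32300 ≈ 0.3230 bits

D_KL(Q||P) = Σ Q(x) log₂(Q(x)/P(x))

Computing term by term:
  Q(1)·log₂(Q(1)/P(1)) = 0.9803·log₂(0.9803/0.8386) = 0.22080
  Q(2)·log₂(Q(2)/P(2)) = 0.0099·log₂(0.0099/0.1157) = -0.03511
  Q(3)·log₂(Q(3)/P(3)) = 0.0098·log₂(0.0098/0.0457) = -0.02177

D_KL(Q||P) = 0.22080 - 0.03511 - 0.02177 = 0.16392 ≈ 0.1639 bits

These are NOT equal (difference: 0.1591 bits). KL divergence is asymmetric: D_KL(P||Q) ≠ D_KL(Q||P) in general.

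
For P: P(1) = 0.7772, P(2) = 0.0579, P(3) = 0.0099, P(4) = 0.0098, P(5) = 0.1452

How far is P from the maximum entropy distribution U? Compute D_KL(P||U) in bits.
1.2658 bits

U(i) = 1/5 for all i

D_KL(P||U) = Σ P(x) log₂(P(x) / (1/5))
           = Σ P(x) log₂(P(x)) + log₂(5)
           = log₂(5) - H(P)

H(P) = -Σ P(x) log₂(P(x)):
  -P(1)·log₂(P(1)) = -(0.7772)·log₂(0.7772) = 0.28262
  -P(2)·log₂(P(2)) = -(0.0579)·log₂(0.0579) = 0.23799
  -P(3)·log₂(P(3)) = -(0.0099)·log₂(0.0099) = 0.06592
  -P(4)·log₂(P(4)) = -(0.0098)·log₂(0.0098) = 0.06540
  -P(5)·log₂(P(5)) = -(0.1452)·log₂(0.1452) = 0.40422
H(P) = 0.28262 + 0.23799 + 0.06592 + 0.06540 + 0.40422 = 1.05615 bits

log₂(5) = 2.32193 bits

D_KL(P||U) = 2.32193 - 1.05615 = 1.26578 ≈ 1.2658 bits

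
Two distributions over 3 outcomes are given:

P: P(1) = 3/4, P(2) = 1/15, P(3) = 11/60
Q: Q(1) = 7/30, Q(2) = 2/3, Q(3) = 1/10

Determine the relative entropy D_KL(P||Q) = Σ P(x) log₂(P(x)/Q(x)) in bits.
1.2022 bits

D_KL(P||Q) = Σ P(x) log₂(P(x)/Q(x))

Computing term by term:
  P(1)·log₂(P(1)/Q(1)) = (3/4)·log₂((3/4)/(7/30)) = 1.26337
  P(2)·log₂(P(2)/Q(2)) = (1/15)·log₂((1/15)/(2/3)) = -0.22146
  P(3)·log₂(P(3)/Q(3)) = (11/60)·log₂((11/60)/(1/10)) = 0.16032

D_KL(P||Q) = 1.26337 - 0.22146 + 0.16032 = 1.20223 ≈ 1.2022 bits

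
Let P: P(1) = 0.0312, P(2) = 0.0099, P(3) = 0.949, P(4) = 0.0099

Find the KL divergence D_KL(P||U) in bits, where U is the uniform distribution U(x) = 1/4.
1.6404 bits

U(i) = 1/4 for all i

D_KL(P||U) = Σ P(x) log₂(P(x) / (1/4))
           = Σ P(x) log₂(P(x)) + log₂(4)
           = log₂(4) - H(P)

H(P) = -Σ P(x) log₂(P(x)):
  -P(1)·log₂(P(1)) = -(0.0312)·log₂(0.0312) = 0.15607
  -P(2)·log₂(P(2)) = -(0.0099)·log₂(0.0099) = 0.06592
  -P(3)·log₂(P(3)) = -(0.949)·log₂(0.949) = 0.07167
  -P(4)·log₂(P(4)) = -(0.0099)·log₂(0.0099) = 0.06592
H(P) = 0.15607 + 0.06592 + 0.07167 + 0.06592 = 0.35958 bits

log₂(4) = 2.00000 bits

D_KL(P||U) = 2.00000 - 0.35958 = 1.64042 ≈ 1.6404 bits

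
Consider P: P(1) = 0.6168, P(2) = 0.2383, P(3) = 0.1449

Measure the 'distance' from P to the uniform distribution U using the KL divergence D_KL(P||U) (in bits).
0.2581 bits

U(i) = 1/3 for all i

D_KL(P||U) = Σ P(x) log₂(P(x) / (1/3))
           = Σ P(x) log₂(P(x)) + log₂(3)
           = log₂(3) - H(P)

H(P) = -Σ P(x) log₂(P(x)):
  -P(1)·log₂(P(1)) = -(0.6168)·log₂(0.6168) = 0.42999
  -P(2)·log₂(P(2)) = -(0.2383)·log₂(0.2383) = 0.49308
  -P(3)·log₂(P(3)) = -(0.1449)·log₂(0.1449) = 0.40382
H(P) = 0.42999 + 0.49308 + 0.40382 = 1.32689 bits

log₂(3) = 1.58496 bits

D_KL(P||U) = 1.58496 - 1.32689 = 0.25807 ≈ 0.2581 bits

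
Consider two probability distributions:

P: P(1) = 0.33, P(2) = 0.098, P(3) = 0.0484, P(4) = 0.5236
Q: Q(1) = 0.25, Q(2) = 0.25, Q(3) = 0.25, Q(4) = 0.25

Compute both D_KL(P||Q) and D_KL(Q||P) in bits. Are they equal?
D_KL(P||Q) = 0.4436 bits, D_KL(Q||P) = 0.5632 bits. No, they are not equal.

D_KL(P||Q) = Σ P(x) log₂(P(x)/Q(x))

Computing term by term:
  P(1)·log₂(P(1)/Q(1)) = 0.33·log₂(0.33/0.25) = 0.13218
  P(2)·log₂(P(2)/Q(2)) = 0.098·log₂(0.098/0.25) = -0.13241
  P(3)·log₂(P(3)/Q(3)) = 0.0484·log₂(0.0484/0.25) = -0.11465
  P(4)·log₂(P(4)/Q(4)) = 0.5236·log₂(0.5236/0.25) = 0.55844

D_KL(P||Q) = 0.13218 - 0.13241 - 0.11465 + 0.55844 = 0.44356 ≈ 0.4436 bits

D_KL(Q||P) = Σ Q(x) log₂(Q(x)/P(x))

Computing term by term:
  Q(1)·log₂(Q(1)/P(1)) = 0.25·log₂(0.25/0.33) = -0.10013
  Q(2)·log₂(Q(2)/P(2)) = 0.25·log₂(0.25/0.098) = 0.33777
  Q(3)·log₂(Q(3)/P(3)) = 0.25·log₂(0.25/0.0484) = 0.59221
  Q(4)·log₂(Q(4)/P(4)) = 0.25·log₂(0.25/0.5236) = -0.26663

D_KL(Q||P) = -0.10013 + 0.33777 + 0.59221 - 0.26663 = 0.56322 ≈ 0.5632 bits

These are NOT equal (difference: 0.1196 bits). KL divergence is asymmetric: D_KL(P||Q) ≠ D_KL(Q||P) in general.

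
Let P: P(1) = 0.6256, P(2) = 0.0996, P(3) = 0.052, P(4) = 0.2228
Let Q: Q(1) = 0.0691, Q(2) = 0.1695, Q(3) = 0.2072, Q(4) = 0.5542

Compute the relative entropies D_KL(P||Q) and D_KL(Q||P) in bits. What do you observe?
D_KL(P||Q) = 1.5154 bits, D_KL(Q||P) = 1.0522 bits. The two directions give different values (D_KL(P||Q) exceeds D_KL(Q||P) by 0.4632 bits): KL divergence is asymmetric.

D_KL(P||Q) = Σ P(x) log₂(P(x)/Q(x))

Computing term by term:
  P(1)·log₂(P(1)/Q(1)) = 0.6256·log₂(0.6256/0.0691) = 1.98846
  P(2)·log₂(P(2)/Q(2)) = 0.0996·log₂(0.0996/0.1695) = -0.07640
  P(3)·log₂(P(3)/Q(3)) = 0.052·log₂(0.052/0.2072) = -0.10371
  P(4)·log₂(P(4)/Q(4)) = 0.2228·log₂(0.2228/0.5542) = -0.29291

D_KL(P||Q) = 1.98846 - 0.07640 - 0.10371 - 0.29291 = 1.51544 ≈ 1.5154 bits

D_KL(Q||P) = Σ Q(x) log₂(Q(x)/P(x))

Computing term by term:
  Q(1)·log₂(Q(1)/P(1)) = 0.0691·log₂(0.0691/0.6256) = -0.21963
  Q(2)·log₂(Q(2)/P(2)) = 0.1695·log₂(0.1695/0.0996) = 0.13002
  Q(3)·log₂(Q(3)/P(3)) = 0.2072·log₂(0.2072/0.052) = 0.41325
  Q(4)·log₂(Q(4)/P(4)) = 0.5542·log₂(0.5542/0.2228) = 0.72858

D_KL(Q||P) = -0.21963 + 0.13002 + 0.41325 + 0.72858 = 1.05222 ≈ 1.0522 bits

These are NOT equal (difference: 0.4632 bits). KL divergence is asymmetric: D_KL(P||Q) ≠ D_KL(Q||P) in general.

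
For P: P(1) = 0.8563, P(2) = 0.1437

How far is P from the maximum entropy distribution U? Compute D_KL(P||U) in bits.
0.4062 bits

U(i) = 1/2 for all i

D_KL(P||U) = Σ P(x) log₂(P(x) / (1/2))
           = Σ P(x) log₂(P(x)) + log₂(2)
           = log₂(2) - H(P)

H(P) = -Σ P(x) log₂(P(x)):
  -P(1)·log₂(P(1)) = -(0.8563)·log₂(0.8563) = 0.19165
  -P(2)·log₂(P(2)) = -(0.1437)·log₂(0.1437) = 0.40220
H(P) = 0.19165 + 0.40220 = 0.59385 bits

log₂(2) = 1.00000 bits

D_KL(P||U) = 1.00000 - 0.59385 = 0.40615 ≈ 0.4062 bits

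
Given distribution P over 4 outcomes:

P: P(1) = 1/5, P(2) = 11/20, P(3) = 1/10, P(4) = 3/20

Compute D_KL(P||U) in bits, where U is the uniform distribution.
0.3185 bits

U(i) = 1/4 for all i

D_KL(P||U) = Σ P(x) log₂(P(x) / (1/4))
           = Σ P(x) log₂(P(x)) + log₂(4)
           = log₂(4) - H(P)

H(P) = -Σ P(x) log₂(P(x)):
  -P(1)·log₂(P(1)) = -(1/5)·log₂(1/5) = 0.46439
  -P(2)·log₂(P(2)) = -(11/20)·log₂(11/20) = 0.47437
  -P(3)·log₂(P(3)) = -(1/10)·log₂(1/10) = 0.33219
  -P(4)·log₂(P(4)) = -(3/20)·log₂(3/20) = 0.41054
H(P) = 0.46439 + 0.47437 + 0.33219 + 0.41054 = 1.68149 bits

log₂(4) = 2.00000 bits

D_KL(P||U) = 2.00000 - 1.68149 = 0.31851 ≈ 0.3185 bits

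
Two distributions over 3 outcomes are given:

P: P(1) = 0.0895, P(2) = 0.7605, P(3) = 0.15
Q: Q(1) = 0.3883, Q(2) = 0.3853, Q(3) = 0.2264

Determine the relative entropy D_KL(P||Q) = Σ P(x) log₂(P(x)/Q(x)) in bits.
0.4674 bits

D_KL(P||Q) = Σ P(x) log₂(P(x)/Q(x))

Computing term by term:
  P(1)·log₂(P(1)/Q(1)) = 0.0895·log₂(0.0895/0.3883) = -0.18949
  P(2)·log₂(P(2)/Q(2)) = 0.7605·log₂(0.7605/0.3853) = 0.74602
  P(3)·log₂(P(3)/Q(3)) = 0.15·log₂(0.15/0.2264) = -0.08909

D_KL(P||Q) = -0.18949 + 0.74602 - 0.08909 = 0.46744 ≈ 0.4674 bits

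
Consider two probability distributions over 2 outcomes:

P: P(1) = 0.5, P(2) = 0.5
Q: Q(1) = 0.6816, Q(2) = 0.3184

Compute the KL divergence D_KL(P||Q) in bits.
0.1020 bits

D_KL(P||Q) = Σ P(x) log₂(P(x)/Q(x))

Computing term by term:
  P(1)·log₂(P(1)/Q(1)) = 0.5·log₂(0.5/0.6816) = -0.22350
  P(2)·log₂(P(2)/Q(2)) = 0.5·log₂(0.5/0.3184) = 0.32554

D_KL(P||Q) = -0.22350 + 0.32554 = 0.10204 ≈ 0.1020 bits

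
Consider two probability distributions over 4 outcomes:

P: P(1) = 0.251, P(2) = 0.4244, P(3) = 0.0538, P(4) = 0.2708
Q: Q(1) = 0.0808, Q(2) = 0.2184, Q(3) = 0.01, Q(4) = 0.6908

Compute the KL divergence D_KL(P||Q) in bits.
0.5820 bits

D_KL(P||Q) = Σ P(x) log₂(P(x)/Q(x))

Computing term by term:
  P(1)·log₂(P(1)/Q(1)) = 0.251·log₂(0.251/0.0808) = 0.41045
  P(2)·log₂(P(2)/Q(2)) = 0.4244·log₂(0.4244/0.2184) = 0.40677
  P(3)·log₂(P(3)/Q(3)) = 0.0538·log₂(0.0538/0.01) = 0.13061
  P(4)·log₂(P(4)/Q(4)) = 0.2708·log₂(0.2708/0.6908) = -0.36586

D_KL(P||Q) = 0.41045 + 0.40677 + 0.13061 - 0.36586 = 0.58197 ≈ 0.5820 bits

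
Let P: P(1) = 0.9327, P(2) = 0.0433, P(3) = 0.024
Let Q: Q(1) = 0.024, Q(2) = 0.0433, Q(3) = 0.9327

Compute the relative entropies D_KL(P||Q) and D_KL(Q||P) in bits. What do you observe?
D_KL(P||Q) = 4.7982 bits, D_KL(Q||P) = 4.7982 bits. The two directions give the same value here, because Q is a self-inverse relabeling of P; in general KL divergence is asymmetric.

D_KL(P||Q) = Σ P(x) log₂(P(x)/Q(x))

Computing term by term:
  P(1)·log₂(P(1)/Q(1)) = 0.9327·log₂(0.9327/0.024) = 4.92494
  P(2)·log₂(P(2)/Q(2)) = 0.0433·log₂(0.0433/0.0433) = 0.00000
  P(3)·log₂(P(3)/Q(3)) = 0.024·log₂(0.024/0.9327) = -0.12673

D_KL(P||Q) = 4.92494 + 0.00000 - 0.12673 = 4.79821 ≈ 4.7982 bits

D_KL(Q||P) = Σ Q(x) log₂(Q(x)/P(x))

Computing term by term:
  Q(1)·log₂(Q(1)/P(1)) = 0.024·log₂(0.024/0.9327) = -0.12673
  Q(2)·log₂(Q(2)/P(2)) = 0.0433·log₂(0.0433/0.0433) = 0.00000
  Q(3)·log₂(Q(3)/P(3)) = 0.9327·log₂(0.9327/0.024) = 4.92494

D_KL(Q||P) = -0.12673 + 0.00000 + 4.92494 = 4.79821 ≈ 4.7982 bits

These ARE equal here. Q is P with outcomes relabeled (Q(1) = P(3), Q(3) = P(1)) by a relabeling that is its own inverse, so the two sums contain exactly the same terms in a different order. This is a special case — KL divergence is not symmetric in general: D_KL(P||Q) ≠ D_KL(Q||P) for most P, Q.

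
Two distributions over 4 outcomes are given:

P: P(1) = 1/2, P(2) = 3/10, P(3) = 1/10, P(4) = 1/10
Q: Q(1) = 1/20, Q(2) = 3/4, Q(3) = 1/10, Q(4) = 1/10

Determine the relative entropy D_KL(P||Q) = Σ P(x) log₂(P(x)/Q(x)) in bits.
1.2644 bits

D_KL(P||Q) = Σ P(x) log₂(P(x)/Q(x))

Computing term by term:
  P(1)·log₂(P(1)/Q(1)) = (1/2)·log₂((1/2)/(1/20)) = 1.66096
  P(2)·log₂(P(2)/Q(2)) = (3/10)·log₂((3/10)/(3/4)) = -0.39658
  P(3)·log₂(P(3)/Q(3)) = (1/10)·log₂((1/10)/(1/10)) = 0.00000
  P(4)·log₂(P(4)/Q(4)) = (1/10)·log₂((1/10)/(1/10)) = 0.00000

D_KL(P||Q) = 1.66096 - 0.39658 + 0.00000 + 0.00000 = 1.26438 ≈ 1.2644 bits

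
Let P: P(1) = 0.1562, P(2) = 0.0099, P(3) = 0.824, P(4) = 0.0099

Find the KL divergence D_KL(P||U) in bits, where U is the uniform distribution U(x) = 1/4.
1.2196 bits

U(i) = 1/4 for all i

D_KL(P||U) = Σ P(x) log₂(P(x) / (1/4))
           = Σ P(x) log₂(P(x)) + log₂(4)
           = log₂(4) - H(P)

H(P) = -Σ P(x) log₂(P(x)):
  -P(1)·log₂(P(1)) = -(0.1562)·log₂(0.1562) = 0.41839
  -P(2)·log₂(P(2)) = -(0.0099)·log₂(0.0099) = 0.06592
  -P(3)·log₂(P(3)) = -(0.824)·log₂(0.824) = 0.23013
  -P(4)·log₂(P(4)) = -(0.0099)·log₂(0.0099) = 0.06592
H(P) = 0.41839 + 0.06592 + 0.23013 + 0.06592 = 0.78036 bits

log₂(4) = 2.00000 bits

D_KL(P||U) = 2.00000 - 0.78036 = 1.21964 ≈ 1.2196 bits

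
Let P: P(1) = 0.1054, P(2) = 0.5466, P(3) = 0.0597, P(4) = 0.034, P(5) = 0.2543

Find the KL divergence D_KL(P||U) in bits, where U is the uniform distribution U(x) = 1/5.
0.5925 bits

U(i) = 1/5 for all i

D_KL(P||U) = Σ P(x) log₂(P(x) / (1/5))
           = Σ P(x) log₂(P(x)) + log₂(5)
           = log₂(5) - H(P)

H(P) = -Σ P(x) log₂(P(x)):
  -P(1)·log₂(P(1)) = -(0.1054)·log₂(0.1054) = 0.34213
  -P(2)·log₂(P(2)) = -(0.5466)·log₂(0.5466) = 0.47633
  -P(3)·log₂(P(3)) = -(0.0597)·log₂(0.0597) = 0.24275
  -P(4)·log₂(P(4)) = -(0.034)·log₂(0.034) = 0.16586
  -P(5)·log₂(P(5)) = -(0.2543)·log₂(0.2543) = 0.50234
H(P) = 0.34213 + 0.47633 + 0.24275 + 0.16586 + 0.50234 = 1.72941 bits

log₂(5) = 2.32193 bits

D_KL(P||U) = 2.32193 - 1.72941 = 0.59252 ≈ 0.5925 bits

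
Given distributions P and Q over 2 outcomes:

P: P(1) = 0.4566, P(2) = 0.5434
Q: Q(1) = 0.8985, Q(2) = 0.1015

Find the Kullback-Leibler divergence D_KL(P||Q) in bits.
0.8694 bits

D_KL(P||Q) = Σ P(x) log₂(P(x)/Q(x))

Computing term by term:
  P(1)·log₂(P(1)/Q(1)) = 0.4566·log₂(0.4566/0.8985) = -0.44591
  P(2)·log₂(P(2)/Q(2)) = 0.5434·log₂(0.5434/0.1015) = 1.31532

D_KL(P||Q) = -0.44591 + 1.31532 = 0.86941 ≈ 0.8694 bits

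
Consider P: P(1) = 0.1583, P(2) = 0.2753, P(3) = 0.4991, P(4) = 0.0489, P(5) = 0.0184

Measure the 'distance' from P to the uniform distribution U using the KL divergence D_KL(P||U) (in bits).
0.5693 bits

U(i) = 1/5 for all i

D_KL(P||U) = Σ P(x) log₂(P(x) / (1/5))
           = Σ P(x) log₂(P(x)) + log₂(5)
           = log₂(5) - H(P)

H(P) = -Σ P(x) log₂(P(x)):
  -P(1)·log₂(P(1)) = -(0.1583)·log₂(0.1583) = 0.42096
  -P(2)·log₂(P(2)) = -(0.2753)·log₂(0.2753) = 0.51231
  -P(3)·log₂(P(3)) = -(0.4991)·log₂(0.4991) = 0.50040
  -P(4)·log₂(P(4)) = -(0.0489)·log₂(0.0489) = 0.21291
  -P(5)·log₂(P(5)) = -(0.0184)·log₂(0.0184) = 0.10606
H(P) = 0.42096 + 0.51231 + 0.50040 + 0.21291 + 0.10606 = 1.75264 bits

log₂(5) = 2.32193 bits

D_KL(P||U) = 2.32193 - 1.75264 = 0.56929 ≈ 0.5693 bits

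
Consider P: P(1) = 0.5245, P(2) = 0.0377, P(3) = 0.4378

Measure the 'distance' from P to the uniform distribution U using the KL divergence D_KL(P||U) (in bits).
0.3967 bits

U(i) = 1/3 for all i

D_KL(P||U) = Σ P(x) log₂(P(x) / (1/3))
           = Σ P(x) log₂(P(x)) + log₂(3)
           = log₂(3) - H(P)

H(P) = -Σ P(x) log₂(P(x)):
  -P(1)·log₂(P(1)) = -(0.5245)·log₂(0.5245) = 0.48830
  -P(2)·log₂(P(2)) = -(0.0377)·log₂(0.0377) = 0.17829
  -P(3)·log₂(P(3)) = -(0.4378)·log₂(0.4378) = 0.52171
H(P) = 0.48830 + 0.17829 + 0.52171 = 1.18830 bits

log₂(3) = 1.58496 bits

D_KL(P||U) = 1.58496 - 1.18830 = 0.39666 ≈ 0.3967 bits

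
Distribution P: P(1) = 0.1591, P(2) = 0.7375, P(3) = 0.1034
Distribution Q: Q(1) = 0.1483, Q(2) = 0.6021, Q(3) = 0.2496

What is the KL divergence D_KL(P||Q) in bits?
0.1005 bits

D_KL(P||Q) = Σ P(x) log₂(P(x)/Q(x))

Computing term by term:
  P(1)·log₂(P(1)/Q(1)) = 0.1591·log₂(0.1591/0.1483) = 0.01614
  P(2)·log₂(P(2)/Q(2)) = 0.7375·log₂(0.7375/0.6021) = 0.21582
  P(3)·log₂(P(3)/Q(3)) = 0.1034·log₂(0.1034/0.2496) = -0.13146

D_KL(P||Q) = 0.01614 + 0.21582 - 0.13146 = 0.10050 ≈ 0.1005 bits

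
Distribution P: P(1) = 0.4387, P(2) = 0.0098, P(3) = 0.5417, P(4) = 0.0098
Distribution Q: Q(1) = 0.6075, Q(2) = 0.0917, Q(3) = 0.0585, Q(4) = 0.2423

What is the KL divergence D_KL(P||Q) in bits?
1.4564 bits

D_KL(P||Q) = Σ P(x) log₂(P(x)/Q(x))

Computing term by term:
  P(1)·log₂(P(1)/Q(1)) = 0.4387·log₂(0.4387/0.6075) = -0.20604
  P(2)·log₂(P(2)/Q(2)) = 0.0098·log₂(0.0098/0.0917) = -0.03162
  P(3)·log₂(P(3)/Q(3)) = 0.5417·log₂(0.5417/0.0585) = 1.73939
  P(4)·log₂(P(4)/Q(4)) = 0.0098·log₂(0.0098/0.2423) = -0.04535

D_KL(P||Q) = -0.20604 - 0.03162 + 1.73939 - 0.04535 = 1.45638 ≈ 1.4564 bits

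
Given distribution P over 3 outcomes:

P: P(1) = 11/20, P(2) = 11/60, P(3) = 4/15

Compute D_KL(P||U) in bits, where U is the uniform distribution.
0.1534 bits

U(i) = 1/3 for all i

D_KL(P||U) = Σ P(x) log₂(P(x) / (1/3))
           = Σ P(x) log₂(P(x)) + log₂(3)
           = log₂(3) - H(P)

H(P) = -Σ P(x) log₂(P(x)):
  -P(1)·log₂(P(1)) = -(11/20)·log₂(11/20) = 0.47437
  -P(2)·log₂(P(2)) = -(11/60)·log₂(11/60) = 0.44870
  -P(3)·log₂(P(3)) = -(4/15)·log₂(4/15) = 0.50850
H(P) = 0.47437 + 0.44870 + 0.50850 = 1.43157 bits

log₂(3) = 1.58496 bits

D_KL(P||U) = 1.58496 - 1.43157 = 0.15339 ≈ 0.1534 bits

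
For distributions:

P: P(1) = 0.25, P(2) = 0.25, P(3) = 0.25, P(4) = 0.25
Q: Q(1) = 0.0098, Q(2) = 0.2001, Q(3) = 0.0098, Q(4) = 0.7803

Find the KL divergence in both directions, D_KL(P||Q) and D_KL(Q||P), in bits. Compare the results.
D_KL(P||Q) = 2.0063 bits, D_KL(Q||P) = 1.1255 bits. D_KL(P||Q) is larger than D_KL(Q||P) by 0.8808 bits; the two directions differ.

D_KL(P||Q) = Σ P(x) log₂(P(x)/Q(x))

Computing term by term:
  P(1)·log₂(P(1)/Q(1)) = 0.25·log₂(0.25/0.0098) = 1.16825
  P(2)·log₂(P(2)/Q(2)) = 0.25·log₂(0.25/0.2001) = 0.08030
  P(3)·log₂(P(3)/Q(3)) = 0.25·log₂(0.25/0.0098) = 1.16825
  P(4)·log₂(P(4)/Q(4)) = 0.25·log₂(0.25/0.7803) = -0.41053

D_KL(P||Q) = 1.16825 + 0.08030 + 1.16825 - 0.41053 = 2.00627 ≈ 2.0063 bits

D_KL(Q||P) = Σ Q(x) log₂(Q(x)/P(x))

Computing term by term:
  Q(1)·log₂(Q(1)/P(1)) = 0.0098·log₂(0.0098/0.25) = -0.04580
  Q(2)·log₂(Q(2)/P(2)) = 0.2001·log₂(0.2001/0.25) = -0.06427
  Q(3)·log₂(Q(3)/P(3)) = 0.0098·log₂(0.0098/0.25) = -0.04580
  Q(4)·log₂(Q(4)/P(4)) = 0.7803·log₂(0.7803/0.25) = 1.28133

D_KL(Q||P) = -0.04580 - 0.06427 - 0.04580 + 1.28133 = 1.12546 ≈ 1.1255 bits

These are NOT equal (difference: 0.8808 bits). KL divergence is asymmetric: D_KL(P||Q) ≠ D_KL(Q||P) in general.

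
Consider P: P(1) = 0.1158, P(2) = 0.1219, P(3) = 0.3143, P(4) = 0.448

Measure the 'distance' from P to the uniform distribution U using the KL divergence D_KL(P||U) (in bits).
0.2259 bits

U(i) = 1/4 for all i

D_KL(P||U) = Σ P(x) log₂(P(x) / (1/4))
           = Σ P(x) log₂(P(x)) + log₂(4)
           = log₂(4) - H(P)

H(P) = -Σ P(x) log₂(P(x)):
  -P(1)·log₂(P(1)) = -(0.1158)·log₂(0.1158) = 0.36017
  -P(2)·log₂(P(2)) = -(0.1219)·log₂(0.1219) = 0.37012
  -P(3)·log₂(P(3)) = -(0.3143)·log₂(0.3143) = 0.52481
  -P(4)·log₂(P(4)) = -(0.448)·log₂(0.448) = 0.51898
H(P) = 0.36017 + 0.37012 + 0.52481 + 0.51898 = 1.77408 bits

log₂(4) = 2.00000 bits

D_KL(P||U) = 2.00000 - 1.77408 = 0.22592 ≈ 0.2259 bits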